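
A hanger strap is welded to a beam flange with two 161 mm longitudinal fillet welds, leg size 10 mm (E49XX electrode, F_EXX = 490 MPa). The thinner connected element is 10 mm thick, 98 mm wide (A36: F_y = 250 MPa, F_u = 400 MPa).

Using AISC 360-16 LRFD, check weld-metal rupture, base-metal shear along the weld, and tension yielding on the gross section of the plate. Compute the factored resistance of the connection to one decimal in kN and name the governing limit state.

Weld metal: throat = 0.707×10 = 7.07 mm, L = 2×161 = 322 mm. φR_n = 0.75 × 0.6 × 490 × 7.07 × 322 = 502.0 kN.
Base metal shear (10 mm plate): yield φR_n = 1.0×0.6×250×10×322 = 483.0 kN; rupture φR_n = 0.75×0.6×400×10×322 = 579.6 kN; take 483.0 kN (yield).
Tension yield (gross): A_g = 98×10 = 980 mm². φR_n = 0.90 × 250 × 980 = 220.5 kN.
Governing: min(502.0, 483.0, 220.5) = 220.5 kN → gross-section yield.

220.5 kN (gross-section yield governs)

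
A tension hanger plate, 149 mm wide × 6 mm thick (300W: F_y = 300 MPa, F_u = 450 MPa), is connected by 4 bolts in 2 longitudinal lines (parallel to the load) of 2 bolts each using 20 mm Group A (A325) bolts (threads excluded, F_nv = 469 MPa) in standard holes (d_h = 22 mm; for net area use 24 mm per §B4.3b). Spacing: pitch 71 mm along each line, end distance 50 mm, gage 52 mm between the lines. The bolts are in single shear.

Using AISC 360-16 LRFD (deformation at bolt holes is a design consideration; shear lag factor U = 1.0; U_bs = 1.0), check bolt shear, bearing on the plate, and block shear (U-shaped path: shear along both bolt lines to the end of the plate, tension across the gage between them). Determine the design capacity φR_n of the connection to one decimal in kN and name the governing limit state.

252.7 kN (block shear governs)

Bolt shear: A_b = π(20)²/4 = 314.16 mm². φR_n = 0.75 × 469 × 314.16 × 4 × 1 = 442.0 kN.
Bearing (6 mm plate, F_u = 450 MPa): end bolts L_c = 50 − 22/2 = 39, R_n = min(1.2×39×6×450, 2.4×20×6×450) = 126.36 kN/bolt; interior L_c = 71 − 22 = 49, R_n = 129.6 kN/bolt. φR_n = 0.75 × (2×126.36 + 2×129.6) = 383.9 kN.
Block shear: shear path 2×[50+1×71] = 2×121 mm, A_gv = 1452, A_nv = 2×(121 − 1.5×24)×6 = 1020 mm²; tension across gage: (52 − 1×24)×6 = 168 mm². R_n = min(0.6×450×1020, 0.6×300×1452) + 1.0×450×168 = min(275.4, 261.36) + 75.6 = 336.96 kN. φR_n = 0.75 × 336.96 = 252.7 kN.
Governing: min(442.0, 383.9, 252.7) = 252.7 kN → block shear.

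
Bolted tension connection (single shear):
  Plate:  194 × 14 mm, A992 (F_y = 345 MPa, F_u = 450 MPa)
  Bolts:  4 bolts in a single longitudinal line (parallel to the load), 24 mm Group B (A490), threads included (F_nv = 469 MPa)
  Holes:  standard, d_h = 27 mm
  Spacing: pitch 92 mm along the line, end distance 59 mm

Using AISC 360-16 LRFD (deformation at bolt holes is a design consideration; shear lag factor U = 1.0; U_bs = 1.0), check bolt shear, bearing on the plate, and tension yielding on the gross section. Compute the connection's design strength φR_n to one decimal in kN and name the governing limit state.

Bolt shear: A_b = π(24)²/4 = 452.39 mm². φR_n = 0.75 × 469 × 452.39 × 4 × 1 = 636.5 kN.
Bearing (14 mm plate, F_u = 450 MPa): end bolts L_c = 59 − 27/2 = 45.5, R_n = min(1.2×45.5×14×450, 2.4×24×14×450) = 343.98 kN/bolt; interior L_c = 92 − 27 = 65, R_n = 362.88 kN/bolt. φR_n = 0.75 × (1×343.98 + 3×362.88) = 1074.5 kN.
Tension yield (gross): A_g = 194×14 = 2716 mm². φR_n = 0.90 × 345 × 2716 = 843.3 kN.
Governing: min(636.5, 1074.5, 843.3) = 636.5 kN → bolt shear.

636.5 kN (bolt shear governs)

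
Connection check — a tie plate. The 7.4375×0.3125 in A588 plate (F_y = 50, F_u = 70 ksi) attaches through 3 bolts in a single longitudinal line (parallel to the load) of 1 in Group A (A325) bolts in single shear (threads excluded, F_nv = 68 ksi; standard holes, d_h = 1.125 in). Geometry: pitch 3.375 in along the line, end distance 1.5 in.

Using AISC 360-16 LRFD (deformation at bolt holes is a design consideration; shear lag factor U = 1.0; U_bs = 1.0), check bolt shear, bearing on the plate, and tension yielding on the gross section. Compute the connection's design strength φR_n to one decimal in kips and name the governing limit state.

97.2 kips (bearing governs)

Bolt shear: A_b = π(1)²/4 = 0.7854 in². φR_n = 0.75 × 68 × 0.7854 × 3 × 1 = 120.2 kips.
Bearing (0.3125 in plate, F_u = 70 ksi): end bolts L_c = 1.5 − 1.125/2 = 0.9375, R_n = min(1.2×0.9375×0.3125×70, 2.4×1×0.3125×70) = 24.609 kips/bolt; interior L_c = 3.375 − 1.125 = 2.25, R_n = 52.5 kips/bolt. φR_n = 0.75 × (1×24.609 + 2×52.5) = 97.2 kips.
Tension yield (gross): A_g = 7.4375×0.3125 = 2.3242 in². φR_n = 0.90 × 50 × 2.3242 = 104.6 kips.
Governing: min(120.2, 97.2, 104.6) = 97.2 kips → bearing.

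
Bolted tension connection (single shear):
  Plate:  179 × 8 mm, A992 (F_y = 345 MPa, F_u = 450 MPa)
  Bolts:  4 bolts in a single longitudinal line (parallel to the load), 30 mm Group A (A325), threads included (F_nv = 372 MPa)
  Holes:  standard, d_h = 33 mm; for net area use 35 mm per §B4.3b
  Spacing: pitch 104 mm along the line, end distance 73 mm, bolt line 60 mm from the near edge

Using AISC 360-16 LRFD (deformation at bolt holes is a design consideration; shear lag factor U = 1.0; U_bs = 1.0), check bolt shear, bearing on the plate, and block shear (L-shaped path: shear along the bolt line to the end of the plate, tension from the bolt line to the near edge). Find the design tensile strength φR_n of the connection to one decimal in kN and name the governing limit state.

Bolt shear: A_b = π(30)²/4 = 706.86 mm². φR_n = 0.75 × 372 × 706.86 × 4 × 1 = 788.9 kN.
Bearing (8 mm plate, F_u = 450 MPa): end bolts L_c = 73 − 33/2 = 56.5, R_n = min(1.2×56.5×8×450, 2.4×30×8×450) = 244.08 kN/bolt; interior L_c = 104 − 33 = 71, R_n = 259.2 kN/bolt. φR_n = 0.75 × (1×244.08 + 3×259.2) = 766.3 kN.
Block shear: shear path 1×[73+3×104] = 1×385 mm, A_gv = 3080, A_nv = 1×(385 − 3.5×35)×8 = 2100 mm²; tension to near edge: (60 − 0.5×35)×8 = 340 mm². R_n = min(0.6×450×2100, 0.6×345×3080) + 1.0×450×340 = min(567, 637.56) + 153 = 720 kN. φR_n = 0.75 × 720 = 540.0 kN.
Governing: min(788.9, 766.3, 540.0) = 540.0 kN → block shear.

540.0 kN (block shear governs)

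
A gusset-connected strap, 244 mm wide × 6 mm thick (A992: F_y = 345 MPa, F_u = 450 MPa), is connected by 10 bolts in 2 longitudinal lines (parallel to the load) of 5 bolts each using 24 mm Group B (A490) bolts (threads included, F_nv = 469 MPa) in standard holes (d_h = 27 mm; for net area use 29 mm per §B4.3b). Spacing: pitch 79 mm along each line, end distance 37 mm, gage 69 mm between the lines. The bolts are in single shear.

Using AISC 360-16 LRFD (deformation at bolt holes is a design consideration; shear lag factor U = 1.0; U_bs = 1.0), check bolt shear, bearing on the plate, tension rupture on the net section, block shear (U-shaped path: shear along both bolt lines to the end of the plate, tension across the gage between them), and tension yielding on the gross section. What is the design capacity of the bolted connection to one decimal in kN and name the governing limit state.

Bolt shear: A_b = π(24)²/4 = 452.39 mm². φR_n = 0.75 × 469 × 452.39 × 10 × 1 = 1591.3 kN.
Bearing (6 mm plate, F_u = 450 MPa): end bolts L_c = 37 − 27/2 = 23.5, R_n = min(1.2×23.5×6×450, 2.4×24×6×450) = 76.14 kN/bolt; interior L_c = 79 − 27 = 52, R_n = 155.52 kN/bolt. φR_n = 0.75 × (2×76.14 + 8×155.52) = 1047.3 kN.
Tension rupture (net): A_n = (244 − 2×29)×6 = 1116 mm² (U = 1.0, A_e = A_n). φR_n = 0.75 × 450 × 1116 = 376.7 kN.
Block shear: shear path 2×[37+4×79] = 2×353 mm, A_gv = 4236, A_nv = 2×(353 − 4.5×29)×6 = 2670 mm²; tension across gage: (69 − 1×29)×6 = 240 mm². R_n = min(0.6×450×2670, 0.6×345×4236) + 1.0×450×240 = min(720.9, 876.85) + 108 = 828.9 kN. φR_n = 0.75 × 828.9 = 621.7 kN.
Tension yield (gross): A_g = 244×6 = 1464 mm². φR_n = 0.90 × 345 × 1464 = 454.6 kN.
Governing: min(1591.3, 1047.3, 376.7, 621.7, 454.6) = 376.7 kN → net-section rupture.

376.7 kN (net-section rupture governs)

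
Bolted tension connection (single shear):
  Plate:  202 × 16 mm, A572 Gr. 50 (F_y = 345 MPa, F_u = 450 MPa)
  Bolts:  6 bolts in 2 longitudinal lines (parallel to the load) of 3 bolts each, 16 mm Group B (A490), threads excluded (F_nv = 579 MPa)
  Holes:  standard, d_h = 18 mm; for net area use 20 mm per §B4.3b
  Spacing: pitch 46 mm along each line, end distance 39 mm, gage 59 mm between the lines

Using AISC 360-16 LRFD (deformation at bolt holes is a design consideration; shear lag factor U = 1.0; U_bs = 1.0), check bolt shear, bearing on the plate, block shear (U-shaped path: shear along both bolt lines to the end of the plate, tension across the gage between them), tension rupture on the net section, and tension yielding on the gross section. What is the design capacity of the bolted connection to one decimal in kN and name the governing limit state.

Bolt shear: A_b = π(16)²/4 = 201.06 mm². φR_n = 0.75 × 579 × 201.06 × 6 × 1 = 523.9 kN.
Bearing (16 mm plate, F_u = 450 MPa): end bolts L_c = 39 − 18/2 = 30, R_n = min(1.2×30×16×450, 2.4×16×16×450) = 259.2 kN/bolt; interior L_c = 46 − 18 = 28, R_n = 241.92 kN/bolt. φR_n = 0.75 × (2×259.2 + 4×241.92) = 1114.6 kN.
Block shear: shear path 2×[39+2×46] = 2×131 mm, A_gv = 4192, A_nv = 2×(131 − 2.5×20)×16 = 2592 mm²; tension across gage: (59 − 1×20)×16 = 624 mm². R_n = min(0.6×450×2592, 0.6×345×4192) + 1.0×450×624 = min(699.84, 867.74) + 280.8 = 980.64 kN. φR_n = 0.75 × 980.64 = 735.5 kN.
Tension rupture (net): A_n = (202 − 2×20)×16 = 2592 mm² (U = 1.0, A_e = A_n). φR_n = 0.75 × 450 × 2592 = 874.8 kN.
Tension yield (gross): A_g = 202×16 = 3232 mm². φR_n = 0.90 × 345 × 3232 = 1003.5 kN.
Governing: min(523.9, 1114.6, 735.5, 874.8, 1003.5) = 523.9 kN → bolt shear.

523.9 kN (bolt shear governs)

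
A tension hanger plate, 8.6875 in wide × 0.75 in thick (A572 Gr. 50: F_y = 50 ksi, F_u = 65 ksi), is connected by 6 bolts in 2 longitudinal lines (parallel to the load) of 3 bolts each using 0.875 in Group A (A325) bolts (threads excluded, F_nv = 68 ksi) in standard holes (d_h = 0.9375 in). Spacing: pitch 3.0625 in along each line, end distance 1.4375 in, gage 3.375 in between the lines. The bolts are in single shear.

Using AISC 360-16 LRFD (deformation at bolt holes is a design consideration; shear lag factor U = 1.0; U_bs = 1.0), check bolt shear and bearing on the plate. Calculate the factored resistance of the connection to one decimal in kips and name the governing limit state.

184.0 kips (bolt shear governs)

Bolt shear: A_b = π(0.875)²/4 = 0.60132 in². φR_n = 0.75 × 68 × 0.60132 × 6 × 1 = 184.0 kips.
Bearing (0.75 in plate, F_u = 65 ksi): end bolts L_c = 1.4375 − 0.9375/2 = 0.96875, R_n = min(1.2×0.96875×0.75×65, 2.4×0.875×0.75×65) = 56.672 kips/bolt; interior L_c = 3.0625 − 0.9375 = 2.125, R_n = 102.38 kips/bolt. φR_n = 0.75 × (2×56.672 + 4×102.38) = 392.1 kips.
Governing: min(184.0, 392.1) = 184.0 kips → bolt shear.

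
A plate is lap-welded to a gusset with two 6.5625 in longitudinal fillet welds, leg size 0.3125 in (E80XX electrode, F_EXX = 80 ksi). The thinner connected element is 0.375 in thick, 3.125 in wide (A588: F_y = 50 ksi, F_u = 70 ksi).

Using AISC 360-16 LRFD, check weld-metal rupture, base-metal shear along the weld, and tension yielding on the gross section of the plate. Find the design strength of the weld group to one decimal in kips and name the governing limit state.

Weld metal: throat = 0.707×0.3125 = 0.22094 in, L = 2×6.5625 = 13.125 in. φR_n = 0.75 × 0.6 × 80 × 0.22094 × 13.125 = 104.4 kips.
Base metal shear (0.375 in plate): yield φR_n = 1.0×0.6×50×0.375×13.125 = 147.7 kips; rupture φR_n = 0.75×0.6×70×0.375×13.125 = 155.0 kips; take 147.7 kips (yield).
Tension yield (gross): A_g = 3.125×0.375 = 1.1719 in². φR_n = 0.90 × 50 × 1.1719 = 52.7 kips.
Governing: min(104.4, 147.7, 52.7) = 52.7 kips → gross-section yield.

52.7 kips (gross-section yield governs)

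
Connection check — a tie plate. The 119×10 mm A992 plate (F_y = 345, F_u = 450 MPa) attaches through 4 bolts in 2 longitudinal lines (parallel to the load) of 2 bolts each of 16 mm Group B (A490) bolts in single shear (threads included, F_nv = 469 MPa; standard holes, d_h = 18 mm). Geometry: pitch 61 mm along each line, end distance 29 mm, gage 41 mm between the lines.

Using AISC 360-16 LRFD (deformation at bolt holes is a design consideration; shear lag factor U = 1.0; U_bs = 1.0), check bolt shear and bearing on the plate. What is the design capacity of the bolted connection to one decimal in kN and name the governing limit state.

Bolt shear: A_b = π(16)²/4 = 201.06 mm². φR_n = 0.75 × 469 × 201.06 × 4 × 1 = 282.9 kN.
Bearing (10 mm plate, F_u = 450 MPa): end bolts L_c = 29 − 18/2 = 20, R_n = min(1.2×20×10×450, 2.4×16×10×450) = 108 kN/bolt; interior L_c = 61 − 18 = 43, R_n = 172.8 kN/bolt. φR_n = 0.75 × (2×108 + 2×172.8) = 421.2 kN.
Governing: min(282.9, 421.2) = 282.9 kN → bolt shear.

282.9 kN (bolt shear governs)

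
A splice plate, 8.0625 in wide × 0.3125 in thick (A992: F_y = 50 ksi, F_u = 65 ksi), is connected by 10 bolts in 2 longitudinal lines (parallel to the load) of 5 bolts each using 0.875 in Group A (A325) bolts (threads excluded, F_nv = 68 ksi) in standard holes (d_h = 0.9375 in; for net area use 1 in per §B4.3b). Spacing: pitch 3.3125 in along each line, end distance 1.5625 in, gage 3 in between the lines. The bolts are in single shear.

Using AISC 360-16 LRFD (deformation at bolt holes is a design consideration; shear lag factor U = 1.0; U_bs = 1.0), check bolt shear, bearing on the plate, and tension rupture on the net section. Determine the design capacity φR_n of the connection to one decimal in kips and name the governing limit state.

Bolt shear: A_b = π(0.875)²/4 = 0.60132 in². φR_n = 0.75 × 68 × 0.60132 × 10 × 1 = 306.7 kips.
Bearing (0.3125 in plate, F_u = 65 ksi): end bolts L_c = 1.5625 − 0.9375/2 = 1.09375, R_n = min(1.2×1.09375×0.3125×65, 2.4×0.875×0.3125×65) = 26.66 kips/bolt; interior L_c = 3.3125 − 0.9375 = 2.375, R_n = 42.656 kips/bolt. φR_n = 0.75 × (2×26.66 + 8×42.656) = 295.9 kips.
Tension rupture (net): A_n = (8.0625 − 2×1)×0.3125 = 1.8945 in² (U = 1.0, A_e = A_n). φR_n = 0.75 × 65 × 1.8945 = 92.4 kips.
Governing: min(306.7, 295.9, 92.4) = 92.4 kips → net-section rupture.

92.4 kips (net-section rupture governs)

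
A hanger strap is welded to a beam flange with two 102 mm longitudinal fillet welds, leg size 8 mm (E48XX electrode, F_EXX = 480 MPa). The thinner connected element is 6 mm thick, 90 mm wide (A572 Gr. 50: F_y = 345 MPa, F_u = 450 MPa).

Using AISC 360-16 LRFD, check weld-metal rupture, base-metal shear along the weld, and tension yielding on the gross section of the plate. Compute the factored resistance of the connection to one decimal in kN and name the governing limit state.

Weld metal: throat = 0.707×8 = 5.656 mm, L = 2×102 = 204 mm. φR_n = 0.75 × 0.6 × 480 × 5.656 × 204 = 249.2 kN.
Base metal shear (6 mm plate): yield φR_n = 1.0×0.6×345×6×204 = 253.4 kN; rupture φR_n = 0.75×0.6×450×6×204 = 247.9 kN; take 247.9 kN (rupture).
Tension yield (gross): A_g = 90×6 = 540 mm². φR_n = 0.90 × 345 × 540 = 167.7 kN.
Governing: min(249.2, 247.9, 167.7) = 167.7 kN → gross-section yield.

167.7 kN (gross-section yield governs)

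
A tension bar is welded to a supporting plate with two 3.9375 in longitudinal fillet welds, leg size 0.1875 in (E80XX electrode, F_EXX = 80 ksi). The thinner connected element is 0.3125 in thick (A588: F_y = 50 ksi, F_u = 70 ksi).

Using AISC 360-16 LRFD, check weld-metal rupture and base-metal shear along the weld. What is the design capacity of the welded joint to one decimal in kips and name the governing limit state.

Weld metal: throat = 0.707×0.1875 = 0.13256 in, L = 2×3.9375 = 7.875 in. φR_n = 0.75 × 0.6 × 80 × 0.13256 × 7.875 = 37.6 kips.
Base metal shear (0.3125 in plate): yield φR_n = 1.0×0.6×50×0.3125×7.875 = 73.8 kips; rupture φR_n = 0.75×0.6×70×0.3125×7.875 = 77.5 kips; take 73.8 kips (yield).
Governing: min(37.6, 73.8) = 37.6 kips → weld metal.

37.6 kips (weld metal governs)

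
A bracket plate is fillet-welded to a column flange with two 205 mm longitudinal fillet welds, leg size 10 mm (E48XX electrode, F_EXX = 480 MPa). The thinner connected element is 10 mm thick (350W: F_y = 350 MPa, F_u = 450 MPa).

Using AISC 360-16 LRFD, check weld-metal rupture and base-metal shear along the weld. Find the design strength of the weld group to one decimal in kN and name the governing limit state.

Weld metal: throat = 0.707×10 = 7.07 mm, L = 2×205 = 410 mm. φR_n = 0.75 × 0.6 × 480 × 7.07 × 410 = 626.1 kN.
Base metal shear (10 mm plate): yield φR_n = 1.0×0.6×350×10×410 = 861.0 kN; rupture φR_n = 0.75×0.6×450×10×410 = 830.3 kN; take 830.3 kN (rupture).
Governing: min(626.1, 830.3) = 626.1 kN → weld metal.

626.1 kN (weld metal governs)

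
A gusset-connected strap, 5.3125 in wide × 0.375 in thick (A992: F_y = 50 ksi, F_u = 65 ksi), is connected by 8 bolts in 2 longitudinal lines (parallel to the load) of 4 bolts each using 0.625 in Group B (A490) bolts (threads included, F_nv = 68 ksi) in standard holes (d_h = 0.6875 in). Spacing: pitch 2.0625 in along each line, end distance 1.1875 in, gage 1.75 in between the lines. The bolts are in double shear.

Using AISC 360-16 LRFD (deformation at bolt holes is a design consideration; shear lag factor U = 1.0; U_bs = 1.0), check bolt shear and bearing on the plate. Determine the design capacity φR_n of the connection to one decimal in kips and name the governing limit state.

201.6 kips (bearing governs)

Bolt shear: A_b = π(0.625)²/4 = 0.3068 in². φR_n = 0.75 × 68 × 0.3068 × 8 × 2 = 250.3 kips.
Bearing (0.375 in plate, F_u = 65 ksi): end bolts L_c = 1.1875 − 0.6875/2 = 0.84375, R_n = min(1.2×0.84375×0.375×65, 2.4×0.625×0.375×65) = 24.68 kips/bolt; interior L_c = 2.0625 − 0.6875 = 1.375, R_n = 36.563 kips/bolt. φR_n = 0.75 × (2×24.68 + 6×36.563) = 201.6 kips.
Governing: min(250.3, 201.6) = 201.6 kips → bearing.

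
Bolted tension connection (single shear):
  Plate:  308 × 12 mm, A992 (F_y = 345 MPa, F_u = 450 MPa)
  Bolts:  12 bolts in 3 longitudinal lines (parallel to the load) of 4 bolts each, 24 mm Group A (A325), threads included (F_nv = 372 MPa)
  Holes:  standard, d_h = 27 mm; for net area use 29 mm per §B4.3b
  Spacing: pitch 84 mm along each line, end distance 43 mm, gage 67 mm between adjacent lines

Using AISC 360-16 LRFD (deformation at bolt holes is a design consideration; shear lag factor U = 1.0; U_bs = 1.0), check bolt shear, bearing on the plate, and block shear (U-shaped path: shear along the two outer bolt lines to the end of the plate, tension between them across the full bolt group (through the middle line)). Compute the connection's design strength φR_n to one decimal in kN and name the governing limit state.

1248.2 kN (block shear governs)

Bolt shear: A_b = π(24)²/4 = 452.39 mm². φR_n = 0.75 × 372 × 452.39 × 12 × 1 = 1514.6 kN.
Bearing (12 mm plate, F_u = 450 MPa): end bolts L_c = 43 − 27/2 = 29.5, R_n = min(1.2×29.5×12×450, 2.4×24×12×450) = 191.16 kN/bolt; interior L_c = 84 − 27 = 57, R_n = 311.04 kN/bolt. φR_n = 0.75 × (3×191.16 + 9×311.04) = 2529.6 kN.
Block shear: shear path 2×[43+3×84] = 2×295 mm, A_gv = 7080, A_nv = 2×(295 − 3.5×29)×12 = 4644 mm²; tension across gage: (134 − 2×29)×12 = 912 mm². R_n = min(0.6×450×4644, 0.6×345×7080) + 1.0×450×912 = min(1253.9, 1465.6) + 410.4 = 1664.3 kN. φR_n = 0.75 × 1664.3 = 1248.2 kN.
Governing: min(1514.6, 2529.6, 1248.2) = 1248.2 kN → block shear.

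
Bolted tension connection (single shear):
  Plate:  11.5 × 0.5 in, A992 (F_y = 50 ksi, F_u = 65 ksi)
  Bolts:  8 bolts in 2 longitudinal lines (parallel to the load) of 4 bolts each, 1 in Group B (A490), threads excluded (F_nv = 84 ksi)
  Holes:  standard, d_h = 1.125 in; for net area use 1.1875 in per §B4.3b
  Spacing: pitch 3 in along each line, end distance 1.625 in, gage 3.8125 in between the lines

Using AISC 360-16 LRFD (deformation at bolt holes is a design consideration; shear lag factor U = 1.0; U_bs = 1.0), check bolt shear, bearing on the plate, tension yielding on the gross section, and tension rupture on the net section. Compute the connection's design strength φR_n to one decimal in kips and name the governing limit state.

222.4 kips (net-section rupture governs)

Bolt shear: A_b = π(1)²/4 = 0.7854 in². φR_n = 0.75 × 84 × 0.7854 × 8 × 1 = 395.8 kips.
Bearing (0.5 in plate, F_u = 65 ksi): end bolts L_c = 1.625 − 1.125/2 = 1.0625, R_n = min(1.2×1.0625×0.5×65, 2.4×1×0.5×65) = 41.438 kips/bolt; interior L_c = 3 − 1.125 = 1.875, R_n = 73.125 kips/bolt. φR_n = 0.75 × (2×41.438 + 6×73.125) = 391.2 kips.
Tension yield (gross): A_g = 11.5×0.5 = 5.75 in². φR_n = 0.90 × 50 × 5.75 = 258.8 kips.
Tension rupture (net): A_n = (11.5 − 2×1.1875)×0.5 = 4.5625 in² (U = 1.0, A_e = A_n). φR_n = 0.75 × 65 × 4.5625 = 222.4 kips.
Governing: min(395.8, 391.2, 258.8, 222.4) = 222.4 kips → net-section rupture.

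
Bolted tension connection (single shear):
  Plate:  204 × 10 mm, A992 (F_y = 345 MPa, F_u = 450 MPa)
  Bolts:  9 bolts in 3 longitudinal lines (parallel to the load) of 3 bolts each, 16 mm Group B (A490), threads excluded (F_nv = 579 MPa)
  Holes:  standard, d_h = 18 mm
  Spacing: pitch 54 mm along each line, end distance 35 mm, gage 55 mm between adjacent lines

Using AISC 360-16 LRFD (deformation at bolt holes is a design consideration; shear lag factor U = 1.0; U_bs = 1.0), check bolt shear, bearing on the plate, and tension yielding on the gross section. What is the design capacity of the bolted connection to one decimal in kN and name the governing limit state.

Bolt shear: A_b = π(16)²/4 = 201.06 mm². φR_n = 0.75 × 579 × 201.06 × 9 × 1 = 785.8 kN.
Bearing (10 mm plate, F_u = 450 MPa): end bolts L_c = 35 − 18/2 = 26, R_n = min(1.2×26×10×450, 2.4×16×10×450) = 140.4 kN/bolt; interior L_c = 54 − 18 = 36, R_n = 172.8 kN/bolt. φR_n = 0.75 × (3×140.4 + 6×172.8) = 1093.5 kN.
Tension yield (gross): A_g = 204×10 = 2040 mm². φR_n = 0.90 × 345 × 2040 = 633.4 kN.
Governing: min(785.8, 1093.5, 633.4) = 633.4 kN → gross-section yield.

633.4 kN (gross-section yield governs)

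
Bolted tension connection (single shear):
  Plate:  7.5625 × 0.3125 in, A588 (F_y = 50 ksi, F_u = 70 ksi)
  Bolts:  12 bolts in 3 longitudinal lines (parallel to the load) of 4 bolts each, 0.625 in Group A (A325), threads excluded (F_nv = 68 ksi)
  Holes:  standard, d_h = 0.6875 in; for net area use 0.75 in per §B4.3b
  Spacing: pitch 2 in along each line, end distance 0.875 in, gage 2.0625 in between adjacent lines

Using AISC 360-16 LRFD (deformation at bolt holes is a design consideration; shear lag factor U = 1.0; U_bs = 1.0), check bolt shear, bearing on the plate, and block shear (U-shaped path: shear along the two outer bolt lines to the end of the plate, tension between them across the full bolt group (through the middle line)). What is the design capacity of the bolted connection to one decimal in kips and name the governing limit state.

Bolt shear: A_b = π(0.625)²/4 = 0.3068 in². φR_n = 0.75 × 68 × 0.3068 × 12 × 1 = 187.8 kips.
Bearing (0.3125 in plate, F_u = 70 ksi): end bolts L_c = 0.875 − 0.6875/2 = 0.53125, R_n = min(1.2×0.53125×0.3125×70, 2.4×0.625×0.3125×70) = 13.945 kips/bolt; interior L_c = 2 − 0.6875 = 1.3125, R_n = 32.813 kips/bolt. φR_n = 0.75 × (3×13.945 + 9×32.813) = 252.9 kips.
Block shear: shear path 2×[0.875+3×2] = 2×6.875 in, A_gv = 4.2969, A_nv = 2×(6.875 − 3.5×0.75)×0.3125 = 2.6563 in²; tension across gage: (4.125 − 2×0.75)×0.3125 = 0.82031 in². R_n = min(0.6×70×2.6563, 0.6×50×4.2969) + 1.0×70×0.82031 = min(111.56, 128.91) + 57.422 = 168.98 kips. φR_n = 0.75 × 168.98 = 126.7 kips.
Governing: min(187.8, 252.9, 126.7) = 126.7 kips → block shear.

126.7 kips (block shear governs)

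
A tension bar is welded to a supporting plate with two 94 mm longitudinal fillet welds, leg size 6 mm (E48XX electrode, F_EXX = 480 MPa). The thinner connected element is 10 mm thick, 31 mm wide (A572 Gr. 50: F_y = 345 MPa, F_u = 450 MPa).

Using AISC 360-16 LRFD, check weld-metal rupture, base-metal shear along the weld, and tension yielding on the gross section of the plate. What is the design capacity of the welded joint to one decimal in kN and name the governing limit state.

Weld metal: throat = 0.707×6 = 4.242 mm, L = 2×94 = 188 mm. φR_n = 0.75 × 0.6 × 480 × 4.242 × 188 = 172.3 kN.
Base metal shear (10 mm plate): yield φR_n = 1.0×0.6×345×10×188 = 389.2 kN; rupture φR_n = 0.75×0.6×450×10×188 = 380.7 kN; take 380.7 kN (rupture).
Tension yield (gross): A_g = 31×10 = 310 mm². φR_n = 0.90 × 345 × 310 = 96.3 kN.
Governing: min(172.3, 380.7, 96.3) = 96.3 kN → gross-section yield.

96.3 kN (gross-section yield governs)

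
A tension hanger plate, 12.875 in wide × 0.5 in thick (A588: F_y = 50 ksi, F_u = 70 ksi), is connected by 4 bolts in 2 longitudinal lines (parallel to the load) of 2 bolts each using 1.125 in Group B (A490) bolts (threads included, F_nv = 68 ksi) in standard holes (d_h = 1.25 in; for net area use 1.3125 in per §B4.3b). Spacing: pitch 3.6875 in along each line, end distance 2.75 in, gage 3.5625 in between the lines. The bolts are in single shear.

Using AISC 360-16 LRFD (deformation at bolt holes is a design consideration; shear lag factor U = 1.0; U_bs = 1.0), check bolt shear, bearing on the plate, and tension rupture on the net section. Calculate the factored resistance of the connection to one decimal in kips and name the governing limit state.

Bolt shear: A_b = π(1.125)²/4 = 0.99402 in². φR_n = 0.75 × 68 × 0.99402 × 4 × 1 = 202.8 kips.
Bearing (0.5 in plate, F_u = 70 ksi): end bolts L_c = 2.75 − 1.25/2 = 2.125, R_n = min(1.2×2.125×0.5×70, 2.4×1.125×0.5×70) = 89.25 kips/bolt; interior L_c = 3.6875 − 1.25 = 2.4375, R_n = 94.5 kips/bolt. φR_n = 0.75 × (2×89.25 + 2×94.5) = 275.6 kips.
Tension rupture (net): A_n = (12.875 − 2×1.3125)×0.5 = 5.125 in² (U = 1.0, A_e = A_n). φR_n = 0.75 × 70 × 5.125 = 269.1 kips.
Governing: min(202.8, 275.6, 269.1) = 202.8 kips → bolt shear.

202.8 kips (bolt shear governs)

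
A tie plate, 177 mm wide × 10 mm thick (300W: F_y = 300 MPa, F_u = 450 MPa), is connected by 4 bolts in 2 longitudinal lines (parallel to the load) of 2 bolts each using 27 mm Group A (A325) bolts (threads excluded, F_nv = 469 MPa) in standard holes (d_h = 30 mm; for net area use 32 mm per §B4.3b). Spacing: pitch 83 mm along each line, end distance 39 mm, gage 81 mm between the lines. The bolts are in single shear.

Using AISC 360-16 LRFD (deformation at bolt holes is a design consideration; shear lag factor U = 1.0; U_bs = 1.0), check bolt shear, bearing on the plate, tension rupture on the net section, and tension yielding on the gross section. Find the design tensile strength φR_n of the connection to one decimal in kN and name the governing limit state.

Bolt shear: A_b = π(27)²/4 = 572.56 mm². φR_n = 0.75 × 469 × 572.56 × 4 × 1 = 805.6 kN.
Bearing (10 mm plate, F_u = 450 MPa): end bolts L_c = 39 − 30/2 = 24, R_n = min(1.2×24×10×450, 2.4×27×10×450) = 129.6 kN/bolt; interior L_c = 83 − 30 = 53, R_n = 286.2 kN/bolt. φR_n = 0.75 × (2×129.6 + 2×286.2) = 623.7 kN.
Tension rupture (net): A_n = (177 − 2×32)×10 = 1130 mm² (U = 1.0, A_e = A_n). φR_n = 0.75 × 450 × 1130 = 381.4 kN.
Tension yield (gross): A_g = 177×10 = 1770 mm². φR_n = 0.90 × 300 × 1770 = 477.9 kN.
Governing: min(805.6, 623.7, 381.4, 477.9) = 381.4 kN → net-section rupture.

381.4 kN (net-section rupture governs)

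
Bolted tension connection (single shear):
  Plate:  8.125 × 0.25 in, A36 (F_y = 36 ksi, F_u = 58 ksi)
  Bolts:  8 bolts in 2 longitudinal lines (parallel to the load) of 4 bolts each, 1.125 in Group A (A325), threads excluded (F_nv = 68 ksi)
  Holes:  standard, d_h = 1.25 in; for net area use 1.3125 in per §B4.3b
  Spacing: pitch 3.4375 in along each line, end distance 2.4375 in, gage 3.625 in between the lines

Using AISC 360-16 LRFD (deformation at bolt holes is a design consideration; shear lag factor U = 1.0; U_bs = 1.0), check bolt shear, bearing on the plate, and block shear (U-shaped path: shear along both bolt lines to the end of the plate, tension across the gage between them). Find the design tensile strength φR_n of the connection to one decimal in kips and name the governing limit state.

Bolt shear: A_b = π(1.125)²/4 = 0.99402 in². φR_n = 0.75 × 68 × 0.99402 × 8 × 1 = 405.6 kips.
Bearing (0.25 in plate, F_u = 58 ksi): end bolts L_c = 2.4375 − 1.25/2 = 1.8125, R_n = min(1.2×1.8125×0.25×58, 2.4×1.125×0.25×58) = 31.538 kips/bolt; interior L_c = 3.4375 − 1.25 = 2.1875, R_n = 38.063 kips/bolt. φR_n = 0.75 × (2×31.538 + 6×38.063) = 218.6 kips.
Block shear: shear path 2×[2.4375+3×3.4375] = 2×12.75 in, A_gv = 6.375, A_nv = 2×(12.75 − 3.5×1.3125)×0.25 = 4.0781 in²; tension across gage: (3.625 − 1×1.3125)×0.25 = 0.57813 in². R_n = min(0.6×58×4.0781, 0.6×36×6.375) + 1.0×58×0.57813 = min(141.92, 137.7) + 33.532 = 171.23 kips. φR_n = 0.75 × 171.23 = 128.4 kips.
Governing: min(405.6, 218.6, 128.4) = 128.4 kips → block shear.

128.4 kips (block shear governs)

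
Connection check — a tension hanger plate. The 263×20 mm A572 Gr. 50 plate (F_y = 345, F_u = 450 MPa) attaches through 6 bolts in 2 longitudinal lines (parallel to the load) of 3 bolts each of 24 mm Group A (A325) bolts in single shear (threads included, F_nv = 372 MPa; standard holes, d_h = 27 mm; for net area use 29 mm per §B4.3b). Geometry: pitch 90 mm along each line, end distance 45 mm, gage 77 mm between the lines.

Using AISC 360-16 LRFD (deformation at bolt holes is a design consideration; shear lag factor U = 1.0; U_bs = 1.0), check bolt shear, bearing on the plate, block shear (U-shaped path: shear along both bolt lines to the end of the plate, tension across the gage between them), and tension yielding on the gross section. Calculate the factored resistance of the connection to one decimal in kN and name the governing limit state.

Bolt shear: A_b = π(24)²/4 = 452.39 mm². φR_n = 0.75 × 372 × 452.39 × 6 × 1 = 757.3 kN.
Bearing (20 mm plate, F_u = 450 MPa): end bolts L_c = 45 − 27/2 = 31.5, R_n = min(1.2×31.5×20×450, 2.4×24×20×450) = 340.2 kN/bolt; interior L_c = 90 − 27 = 63, R_n = 518.4 kN/bolt. φR_n = 0.75 × (2×340.2 + 4×518.4) = 2065.5 kN.
Block shear: shear path 2×[45+2×90] = 2×225 mm, A_gv = 9000, A_nv = 2×(225 − 2.5×29)×20 = 6100 mm²; tension across gage: (77 − 1×29)×20 = 960 mm². R_n = min(0.6×450×6100, 0.6×345×9000) + 1.0×450×960 = min(1647, 1863) + 432 = 2079 kN. φR_n = 0.75 × 2079 = 1559.3 kN.
Tension yield (gross): A_g = 263×20 = 5260 mm². φR_n = 0.90 × 345 × 5260 = 1633.2 kN.
Governing: min(757.3, 2065.5, 1559.3, 1633.2) = 757.3 kN → bolt shear.

757.3 kN (bolt shear governs)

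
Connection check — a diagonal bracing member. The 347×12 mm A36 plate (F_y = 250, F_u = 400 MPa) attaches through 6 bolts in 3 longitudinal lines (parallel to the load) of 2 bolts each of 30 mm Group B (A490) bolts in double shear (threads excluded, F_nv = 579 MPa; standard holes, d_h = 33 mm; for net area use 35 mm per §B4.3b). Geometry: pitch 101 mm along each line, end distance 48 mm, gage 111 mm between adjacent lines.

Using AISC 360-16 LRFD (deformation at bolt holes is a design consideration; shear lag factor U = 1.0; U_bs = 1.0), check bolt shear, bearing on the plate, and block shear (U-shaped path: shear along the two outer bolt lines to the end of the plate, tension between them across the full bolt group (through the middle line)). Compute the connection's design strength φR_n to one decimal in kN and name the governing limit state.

Bolt shear: A_b = π(30)²/4 = 706.86 mm². φR_n = 0.75 × 579 × 706.86 × 6 × 2 = 3683.4 kN.
Bearing (12 mm plate, F_u = 400 MPa): end bolts L_c = 48 − 33/2 = 31.5, R_n = min(1.2×31.5×12×400, 2.4×30×12×400) = 181.44 kN/bolt; interior L_c = 101 − 33 = 68, R_n = 345.6 kN/bolt. φR_n = 0.75 × (3×181.44 + 3×345.6) = 1185.8 kN.
Block shear: shear path 2×[48+1×101] = 2×149 mm, A_gv = 3576, A_nv = 2×(149 − 1.5×35)×12 = 2316 mm²; tension across gage: (222 − 2×35)×12 = 1824 mm². R_n = min(0.6×400×2316, 0.6×250×3576) + 1.0×400×1824 = min(555.84, 536.4) + 729.6 = 1266 kN. φR_n = 0.75 × 1266 = 949.5 kN.
Governing: min(3683.4, 1185.8, 949.5) = 949.5 kN → block shear.

949.5 kN (block shear governs)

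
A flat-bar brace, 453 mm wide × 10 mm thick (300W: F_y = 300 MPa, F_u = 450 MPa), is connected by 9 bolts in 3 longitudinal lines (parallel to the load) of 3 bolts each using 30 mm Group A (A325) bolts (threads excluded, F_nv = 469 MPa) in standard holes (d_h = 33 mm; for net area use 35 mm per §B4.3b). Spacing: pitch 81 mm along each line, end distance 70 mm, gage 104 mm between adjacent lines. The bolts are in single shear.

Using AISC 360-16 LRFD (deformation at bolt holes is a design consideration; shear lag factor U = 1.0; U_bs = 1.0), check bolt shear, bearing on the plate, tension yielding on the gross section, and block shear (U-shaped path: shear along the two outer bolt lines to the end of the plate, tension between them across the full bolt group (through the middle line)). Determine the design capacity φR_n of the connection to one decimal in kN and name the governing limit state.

Bolt shear: A_b = π(30)²/4 = 706.86 mm². φR_n = 0.75 × 469 × 706.86 × 9 × 1 = 2237.7 kN.
Bearing (10 mm plate, F_u = 450 MPa): end bolts L_c = 70 − 33/2 = 53.5, R_n = min(1.2×53.5×10×450, 2.4×30×10×450) = 288.9 kN/bolt; interior L_c = 81 − 33 = 48, R_n = 259.2 kN/bolt. φR_n = 0.75 × (3×288.9 + 6×259.2) = 1816.4 kN.
Tension yield (gross): A_g = 453×10 = 4530 mm². φR_n = 0.90 × 300 × 4530 = 1223.1 kN.
Block shear: shear path 2×[70+2×81] = 2×232 mm, A_gv = 4640, A_nv = 2×(232 − 2.5×35)×10 = 2890 mm²; tension across gage: (208 − 2×35)×10 = 1380 mm². R_n = min(0.6×450×2890, 0.6×300×4640) + 1.0×450×1380 = min(780.3, 835.2) + 621 = 1401.3 kN. φR_n = 0.75 × 1401.3 = 1051.0 kN.
Governing: min(2237.7, 1816.4, 1223.1, 1051.0) = 1051.0 kN → block shear.

1051.0 kN (block shear governs)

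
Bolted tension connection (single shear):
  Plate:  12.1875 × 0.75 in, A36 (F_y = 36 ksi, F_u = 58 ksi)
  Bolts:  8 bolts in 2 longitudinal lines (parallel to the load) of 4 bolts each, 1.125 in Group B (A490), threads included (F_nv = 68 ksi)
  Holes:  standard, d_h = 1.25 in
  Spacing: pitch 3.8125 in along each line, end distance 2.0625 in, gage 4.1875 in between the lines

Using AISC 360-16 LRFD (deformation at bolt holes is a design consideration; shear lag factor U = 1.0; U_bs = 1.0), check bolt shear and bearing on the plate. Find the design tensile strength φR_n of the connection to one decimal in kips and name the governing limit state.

Bolt shear: A_b = π(1.125)²/4 = 0.99402 in². φR_n = 0.75 × 68 × 0.99402 × 8 × 1 = 405.6 kips.
Bearing (0.75 in plate, F_u = 58 ksi): end bolts L_c = 2.0625 − 1.25/2 = 1.4375, R_n = min(1.2×1.4375×0.75×58, 2.4×1.125×0.75×58) = 75.038 kips/bolt; interior L_c = 3.8125 − 1.25 = 2.5625, R_n = 117.45 kips/bolt. φR_n = 0.75 × (2×75.038 + 6×117.45) = 641.1 kips.
Governing: min(405.6, 641.1) = 405.6 kips → bolt shear.

405.6 kips (bolt shear governs)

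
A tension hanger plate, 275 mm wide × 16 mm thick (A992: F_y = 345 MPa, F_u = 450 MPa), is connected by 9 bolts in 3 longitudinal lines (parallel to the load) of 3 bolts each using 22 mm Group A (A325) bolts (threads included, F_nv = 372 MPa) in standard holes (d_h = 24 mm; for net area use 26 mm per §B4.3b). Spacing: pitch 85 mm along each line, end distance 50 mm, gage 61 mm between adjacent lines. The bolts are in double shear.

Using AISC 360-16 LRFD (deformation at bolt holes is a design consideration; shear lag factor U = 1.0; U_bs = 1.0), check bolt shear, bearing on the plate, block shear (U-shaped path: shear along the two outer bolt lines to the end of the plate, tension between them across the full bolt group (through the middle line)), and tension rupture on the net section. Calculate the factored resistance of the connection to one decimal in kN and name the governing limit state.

Bolt shear: A_b = π(22)²/4 = 380.13 mm². φR_n = 0.75 × 372 × 380.13 × 9 × 2 = 1909.0 kN.
Bearing (16 mm plate, F_u = 450 MPa): end bolts L_c = 50 − 24/2 = 38, R_n = min(1.2×38×16×450, 2.4×22×16×450) = 328.32 kN/bolt; interior L_c = 85 − 24 = 61, R_n = 380.16 kN/bolt. φR_n = 0.75 × (3×328.32 + 6×380.16) = 2449.4 kN.
Block shear: shear path 2×[50+2×85] = 2×220 mm, A_gv = 7040, A_nv = 2×(220 − 2.5×26)×16 = 4960 mm²; tension across gage: (122 − 2×26)×16 = 1120 mm². R_n = min(0.6×450×4960, 0.6×345×7040) + 1.0×450×1120 = min(1339.2, 1457.3) + 504 = 1843.2 kN. φR_n = 0.75 × 1843.2 = 1382.4 kN.
Tension rupture (net): A_n = (275 − 3×26)×16 = 3152 mm² (U = 1.0, A_e = A_n). φR_n = 0.75 × 450 × 3152 = 1063.8 kN.
Governing: min(1909.0, 2449.4, 1382.4, 1063.8) = 1063.8 kN → net-section rupture.

1063.8 kN (net-section rupture governs)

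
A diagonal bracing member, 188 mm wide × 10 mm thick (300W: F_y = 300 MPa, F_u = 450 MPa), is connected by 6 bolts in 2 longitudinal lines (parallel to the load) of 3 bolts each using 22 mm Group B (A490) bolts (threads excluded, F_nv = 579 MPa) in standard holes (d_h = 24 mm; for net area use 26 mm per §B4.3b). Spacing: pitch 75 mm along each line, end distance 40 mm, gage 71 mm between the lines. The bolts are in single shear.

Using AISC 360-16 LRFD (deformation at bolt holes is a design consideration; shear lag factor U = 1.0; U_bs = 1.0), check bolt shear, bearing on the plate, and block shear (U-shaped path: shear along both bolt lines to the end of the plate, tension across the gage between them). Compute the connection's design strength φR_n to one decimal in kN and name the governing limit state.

658.1 kN (block shear governs)

Bolt shear: A_b = π(22)²/4 = 380.13 mm². φR_n = 0.75 × 579 × 380.13 × 6 × 1 = 990.4 kN.
Bearing (10 mm plate, F_u = 450 MPa): end bolts L_c = 40 − 24/2 = 28, R_n = min(1.2×28×10×450, 2.4×22×10×450) = 151.2 kN/bolt; interior L_c = 75 − 24 = 51, R_n = 237.6 kN/bolt. φR_n = 0.75 × (2×151.2 + 4×237.6) = 939.6 kN.
Block shear: shear path 2×[40+2×75] = 2×190 mm, A_gv = 3800, A_nv = 2×(190 − 2.5×26)×10 = 2500 mm²; tension across gage: (71 − 1×26)×10 = 450 mm². R_n = min(0.6×450×2500, 0.6×300×3800) + 1.0×450×450 = min(675, 684) + 202.5 = 877.5 kN. φR_n = 0.75 × 877.5 = 658.1 kN.
Governing: min(990.4, 939.6, 658.1) = 658.1 kN → block shear.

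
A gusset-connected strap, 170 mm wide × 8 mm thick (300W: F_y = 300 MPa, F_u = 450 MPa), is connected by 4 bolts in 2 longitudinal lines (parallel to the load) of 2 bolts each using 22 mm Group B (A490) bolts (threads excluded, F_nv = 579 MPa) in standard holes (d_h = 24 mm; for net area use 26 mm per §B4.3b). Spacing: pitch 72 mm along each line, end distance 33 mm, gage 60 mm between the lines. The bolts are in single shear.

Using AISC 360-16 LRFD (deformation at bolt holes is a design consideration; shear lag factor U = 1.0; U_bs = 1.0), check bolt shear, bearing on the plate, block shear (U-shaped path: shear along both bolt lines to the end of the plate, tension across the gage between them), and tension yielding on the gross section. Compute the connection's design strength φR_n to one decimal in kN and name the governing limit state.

Bolt shear: A_b = π(22)²/4 = 380.13 mm². φR_n = 0.75 × 579 × 380.13 × 4 × 1 = 660.3 kN.
Bearing (8 mm plate, F_u = 450 MPa): end bolts L_c = 33 − 24/2 = 21, R_n = min(1.2×21×8×450, 2.4×22×8×450) = 90.72 kN/bolt; interior L_c = 72 − 24 = 48, R_n = 190.08 kN/bolt. φR_n = 0.75 × (2×90.72 + 2×190.08) = 421.2 kN.
Block shear: shear path 2×[33+1×72] = 2×105 mm, A_gv = 1680, A_nv = 2×(105 − 1.5×26)×8 = 1056 mm²; tension across gage: (60 − 1×26)×8 = 272 mm². R_n = min(0.6×450×1056, 0.6×300×1680) + 1.0×450×272 = min(285.12, 302.4) + 122.4 = 407.52 kN. φR_n = 0.75 × 407.52 = 305.6 kN.
Tension yield (gross): A_g = 170×8 = 1360 mm². φR_n = 0.90 × 300 × 1360 = 367.2 kN.
Governing: min(660.3, 421.2, 305.6, 367.2) = 305.6 kN → block shear.

305.6 kN (block shear governs)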